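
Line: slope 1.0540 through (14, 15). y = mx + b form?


y - 15 = 1.0540(x - 14)
y = 1.0540x + 15 - 1.0540*14
y = 1.0540x + 0.2440

y = 1.0540x + 0.2440


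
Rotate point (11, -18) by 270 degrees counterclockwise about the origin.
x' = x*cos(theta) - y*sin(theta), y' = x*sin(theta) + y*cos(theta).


cos(270) = 0, sin(270) = -1
x' = 11*0 + 18*(-1) = -18
y' = 11*(-1) - 18*0 = -11

(-18, -11)


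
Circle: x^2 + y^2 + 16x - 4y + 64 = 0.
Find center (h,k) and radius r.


h = -D/2 = -16/2 = -8
k = -E/2 = 4/2 = 2
r^2 = h^2 + k^2 - F = 64 + 4 - 64 = 4
r = 2

Center (-8, 2), radius = 2


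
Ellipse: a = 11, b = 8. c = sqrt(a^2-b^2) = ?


c^2 = 11^2 - 8^2 = 121 - 64 = 57
c = sqrt(57) = 7.5498

c = 7.5498


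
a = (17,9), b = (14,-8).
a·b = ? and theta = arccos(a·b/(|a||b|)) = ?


a·b = 17*14 + 9*(-8) = 238 - 72 = 166
|a| = sqrt(289+81) = 19.2354
|b| = sqrt(196+64) = 16.1245
cos(theta) = 166/(sqrt(370)*sqrt(260)) = 166/sqrt(96200) = 0.535205
theta = arccos(166/sqrt(96200)) = 57.6422 degrees

a·b = 166, theta = 57.6422 deg


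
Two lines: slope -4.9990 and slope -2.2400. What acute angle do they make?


m1-m2 = -2.759
1+m1*m2 = 12.19776
tan(theta) = |-2.759/12.19776| = 0.226189
theta = arctan(|-2.759/12.19776|) = 12.7452 degrees (acute angle)

12.7452 degrees


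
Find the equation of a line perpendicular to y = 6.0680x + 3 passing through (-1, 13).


Perpendicular slope = -1/m1 = -1/6.0680 = -0.1648
b2 = y0 - m2*x0 = 13 - 1/6.0680 = 13 - 0.1648 = 12.8352

y = -0.1648x + 12.8352


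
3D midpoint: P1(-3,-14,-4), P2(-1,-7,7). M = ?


Mx = (-3- 1)/2 = -2.0000
My = (-14- 7)/2 = -10.5000
Mz = (-4+7)/2 = 1.5000

M = (-2.0000, -10.5000, 1.5000)


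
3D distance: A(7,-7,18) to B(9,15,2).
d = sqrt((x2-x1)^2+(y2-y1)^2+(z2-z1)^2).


dx=2, dy=22, dz=-16
d = sqrt(4+484+256) = sqrt(744) = 27.2764

27.2764


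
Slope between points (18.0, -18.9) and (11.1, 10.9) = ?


dy = 10.9 + 18.9 = 29.8
dx = 11.1 - 18.0 = -6.9
m = 29.8/(-6.9) = -4.3188

m = -4.3188


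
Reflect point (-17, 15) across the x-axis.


Reflection rule for x-axis: (x, -y)
(-17, 15) -> (-17, -15)

(-17, -15)


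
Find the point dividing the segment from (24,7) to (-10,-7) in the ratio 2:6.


Px = (2*(-10) + 6*24)/8 = 124/8 = 15.5000
Py = (2*(-7) + 6*7)/8 = 28/8 = 3.5000

P = (15.5000, 3.5000)


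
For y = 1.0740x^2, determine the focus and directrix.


a = 1.0740
1/(4a) = 0.2328
Focus = (0, 0.2328)
Directrix: y = -0.2328

Focus = (0, 0.2328), Directrix: y = -0.2328


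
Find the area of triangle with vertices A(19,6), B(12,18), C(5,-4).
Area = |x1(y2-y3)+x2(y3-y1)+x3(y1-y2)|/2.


19*(18+ 4) = 418
12*(-4-6) = -120
5*(6-18) = -60
sum = 238
Area = |238|/2 = 119.0000

119.0000 sq units


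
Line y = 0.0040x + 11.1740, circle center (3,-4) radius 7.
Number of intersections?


Substitute y = 0.0040x + 11.1740: (x-3)^2 + (0.0040x+11.1740+ 4)^2 = 49
Expand to Ax^2 + Bx + C = 0, where b-k = 15.174
A = 1+m^2 = 1.000016
B = 2(m(b-k) - h) = 2(0.0040*15.174 - 3) = -5.878608
C = h^2 + (b-k)^2 - r^2 = 9 + 230.250276 - 49 = 190.250276
disc = B^2-4AC = 34.5580 - 761.0133 = -726.4553
disc < 0

0 intersection points


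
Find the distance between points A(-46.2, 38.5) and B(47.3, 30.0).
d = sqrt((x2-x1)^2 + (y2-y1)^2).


dx = 47.3 + 46.2 = 93.5
dy = 30.0 - 38.5 = -8.5
d = sqrt(8742.25 + 72.25) = sqrt(8814.5) = 93.8856

93.8856


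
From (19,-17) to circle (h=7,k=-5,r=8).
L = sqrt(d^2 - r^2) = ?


d = sqrt((19-7)^2 + (-17+ 5)^2) = sqrt(144+144) = 16.9706
L = sqrt(288.0000 - 64) = sqrt(224.0000) = 14.9666

14.9666


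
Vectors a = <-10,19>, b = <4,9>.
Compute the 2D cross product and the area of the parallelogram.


cross = -10*9 - 19*4 = -90 - 76 = -166
Parallelogram area = |-166| = 166

cross = -166, parallelogram area = 166


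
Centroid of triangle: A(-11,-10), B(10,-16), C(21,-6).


Gx = (-11+10+21)/3 = 20/3 = 6.6667
Gy = (-10- 16- 6)/3 = -32/3 = -10.6667

G = (6.6667, -10.6667)


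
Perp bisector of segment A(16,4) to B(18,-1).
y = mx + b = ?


Midpoint = (17, 1.5)
Slope of AB = dy/dx = -5/2 = -2.5000
Perp slope = -dx/dy = 2/5 = 0.4000
b = My - (perp slope)*Mx = 1.5 + (2*17)/(-5) = 1.5 - 6.8000 = -5.3000

y = 0.4000x - 5.3000


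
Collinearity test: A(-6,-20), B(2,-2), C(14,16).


-6*(-2-16) + 2*(16+ 20) + 14*(-20+ 2)
= 108 + 72 - 252 = -72

No, not collinear (determinant = -72)


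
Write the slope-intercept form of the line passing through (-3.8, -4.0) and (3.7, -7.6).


m = (-3.6)/(7.5) = -0.4800
b = y1 - m*x1 = -4.0 - (-3.6*(-3.8))/(7.5) = -4.0 - 1.8240 = -5.8240

y = -0.4800x - 5.8240


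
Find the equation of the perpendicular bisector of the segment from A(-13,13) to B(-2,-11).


Midpoint = (-7.5, 1)
Slope of AB = dy/dx = -24/11 = -2.1818
Perp slope = -dx/dy = 11/24 = 0.4583
b = My - (perp slope)*Mx = 1 + (11*(-7.5))/(-24) = 1 + 3.4375 = 4.4375

y = 0.4583x + 4.4375


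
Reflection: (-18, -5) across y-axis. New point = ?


Reflection rule for y-axis: (-x, y)
(-18, -5) -> (18, -5)

(18, -5)


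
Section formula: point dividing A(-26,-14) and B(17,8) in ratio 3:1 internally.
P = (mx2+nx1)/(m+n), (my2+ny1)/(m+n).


Px = (3*17 + 1*(-26))/4 = 25/4 = 6.2500
Py = (3*8 + 1*(-14))/4 = 10/4 = 2.5000

P = (6.2500, 2.5000)


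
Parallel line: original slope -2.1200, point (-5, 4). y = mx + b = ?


Parallel lines have equal slopes.
m2 = -2.1200
b2 = 4 + 2.1200*(-5) = -6.6000

y = -2.1200x - 6.6000


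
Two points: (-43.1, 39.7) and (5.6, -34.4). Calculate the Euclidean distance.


dx = 5.6 + 43.1 = 48.7
dy = -34.4 - 39.7 = -74.1
d = sqrt(2371.69 + 5490.81) = sqrt(7862.5) = 88.6707

88.6707


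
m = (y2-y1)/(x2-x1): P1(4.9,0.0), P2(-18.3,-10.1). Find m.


dy = -10.1 - 0.0 = -10.1
dx = -18.3 - 4.9 = -23.2
m = -10.1/(-23.2) = 0.4353

m = 0.4353


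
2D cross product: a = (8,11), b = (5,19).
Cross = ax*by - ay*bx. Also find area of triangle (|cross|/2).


cross = 8*19 - 11*5 = 152 - 55 = 97
Triangle area = |97|/2 = 97/2 = 48.5000

cross = 97, triangle area = 48.5000


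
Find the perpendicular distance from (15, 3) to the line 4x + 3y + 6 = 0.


|4*15 + 3*3 + 6| = |75| = 75
sqrt(16 + 9) = sqrt(25) = 5.0000
d = 75/sqrt(25) = 15.0000

15.0000


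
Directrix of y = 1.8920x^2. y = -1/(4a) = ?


a = 1.8920
1/(4a) = 0.1321
directrix: y = -0.1321 = -0.1321

y = -0.1321


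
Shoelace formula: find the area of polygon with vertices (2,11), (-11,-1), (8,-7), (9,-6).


sum(xi*y_{i+1}) = 2*(-1) - 11*(-7) + 8*(-6) + 9*11 = 126
sum(yi*x_{i+1}) = 11*(-11) - 1*8 - 7*9 - 6*2 = -204
Area = |126 + 204|/2 = 330/2 = 165.0000

165.0000 sq units


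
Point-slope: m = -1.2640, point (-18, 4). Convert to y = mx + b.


y - 4 = -1.2640(x + 18)
y = -1.2640x + 4 + 1.2640*(-18)
y = -1.2640x - 18.7520

y = -1.2640x - 18.7520


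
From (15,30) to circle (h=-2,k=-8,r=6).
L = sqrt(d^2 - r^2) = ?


d = sqrt((15+ 2)^2 + (30+ 8)^2) = sqrt(289+1444) = 41.6293
L = sqrt(1733.0000 - 36) = sqrt(1697.0000) = 41.1947

41.1947


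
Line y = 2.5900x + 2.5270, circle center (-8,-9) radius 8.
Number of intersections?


Substitute y = 2.5900x + 2.5270: (x+ 8)^2 + (2.5900x+2.5270+ 9)^2 = 64
Expand to Ax^2 + Bx + C = 0, where b-k = 11.527
A = 1+m^2 = 7.7081
B = 2(m(b-k) - h) = 2(2.5900*11.527 + 8) = 75.70986
C = h^2 + (b-k)^2 - r^2 = 64 + 132.871729 - 64 = 132.871729
disc = B^2-4AC = 5731.9829 - 4096.7543 = 1635.2286
disc > 0

2 intersection points


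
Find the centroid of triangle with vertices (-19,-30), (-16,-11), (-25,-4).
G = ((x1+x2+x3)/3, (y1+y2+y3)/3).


Gx = (-19- 16- 25)/3 = -60/3 = -20.0000
Gy = (-30- 11- 4)/3 = -45/3 = -15.0000

G = (-20.0000, -15.0000)


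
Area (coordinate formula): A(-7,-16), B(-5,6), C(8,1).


-7*(6-1) = -35
-5*(1+ 16) = -85
8*(-16-6) = -176
sum = -296
Area = |-296|/2 = 148.0000

148.0000 sq units


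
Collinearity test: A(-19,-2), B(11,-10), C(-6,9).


-19*(-10-9) + 11*(9+ 2) - 6*(-2+ 10)
= 361 + 121 - 48 = 434

No, not collinear (determinant = 434)


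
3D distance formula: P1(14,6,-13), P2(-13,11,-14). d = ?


dx=-27, dy=5, dz=-1
d = sqrt(729+25+1) = sqrt(755) = 27.4773

27.4773


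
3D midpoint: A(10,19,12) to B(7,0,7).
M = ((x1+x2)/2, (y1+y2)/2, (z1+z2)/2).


Mx = (10+7)/2 = 8.5000
My = (19+0)/2 = 9.5000
Mz = (12+7)/2 = 9.5000

M = (8.5000, 9.5000, 9.5000)


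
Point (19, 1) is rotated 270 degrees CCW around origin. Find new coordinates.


cos(270) = 0, sin(270) = -1
x' = 19*0 - 1*(-1) = 1
y' = 19*(-1) + 1*0 = -19

(1, -19)


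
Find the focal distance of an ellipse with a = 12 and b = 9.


c^2 = 12^2 - 9^2 = 144 - 81 = 63
c = sqrt(63) = 7.9373

c = 7.9373


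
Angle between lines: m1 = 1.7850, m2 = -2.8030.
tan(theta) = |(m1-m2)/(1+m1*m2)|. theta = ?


m1-m2 = 4.588
1+m1*m2 = -4.003355
tan(theta) = |4.588/(-4.003355)| = 1.146039
theta = arctan(|4.588/(-4.003355)|) = 48.8930 degrees (acute angle)

48.8930 degrees


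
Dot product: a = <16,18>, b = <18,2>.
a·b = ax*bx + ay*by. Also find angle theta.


a·b = 16*18 + 18*2 = 288 + 36 = 324
|a| = sqrt(256+324) = 24.0832
|b| = sqrt(324+4) = 18.1108
cos(theta) = 324/(sqrt(580)*sqrt(328)) = 324/sqrt(190240) = 0.742838
theta = arccos(324/sqrt(190240)) = 42.0263 degrees

a·b = 324, theta = 42.0263 deg


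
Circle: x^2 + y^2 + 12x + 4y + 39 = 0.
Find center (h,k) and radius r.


h = -D/2 = -12/2 = -6
k = -E/2 = -4/2 = -2
r^2 = h^2 + k^2 - F = 36 + 4 - 39 = 1
r = 1

Center (-6, -2), radius = 1


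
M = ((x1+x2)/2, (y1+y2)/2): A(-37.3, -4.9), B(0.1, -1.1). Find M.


Mx = (-37.3 + 0.1)/2 = -37.2/2 = -18.6000
My = (-4.9 - 1.1)/2 = -6.0/2 = -3.0000

(-18.6000, -3.0000)


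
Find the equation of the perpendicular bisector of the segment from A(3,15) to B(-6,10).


Midpoint = (-1.5, 12.5)
Slope of AB = dy/dx = -5/(-9) = 0.5556
Perp slope = -dx/dy = -9/5 = -1.8000
b = My - (perp slope)*Mx = 12.5 + (-9*(-1.5))/(-5) = 12.5 - 2.7000 = 9.8000

y = -1.8000x + 9.8000


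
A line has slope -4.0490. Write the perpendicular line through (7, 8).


Perpendicular slope = -1/m1 = -1/(-4.0490) = 0.2470
b2 = y0 - m2*x0 = 8 + 7/(-4.0490) = 8 - 1.7288 = 6.2712

y = 0.2470x + 6.2712


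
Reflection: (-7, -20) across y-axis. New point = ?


Reflection rule for y-axis: (-x, y)
(-7, -20) -> (7, -20)

(7, -20)


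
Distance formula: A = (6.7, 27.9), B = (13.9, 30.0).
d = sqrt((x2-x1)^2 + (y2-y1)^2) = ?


dx = 13.9 - 6.7 = 7.2
dy = 30.0 - 27.9 = 2.1
d = sqrt(51.84 + 4.41) = sqrt(56.25) = 7.5000

7.5000


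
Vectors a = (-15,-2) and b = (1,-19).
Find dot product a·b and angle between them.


a·b = -15*1 - 2*(-19) = -15 + 38 = 23
|a| = sqrt(225+4) = 15.1327
|b| = sqrt(1+361) = 19.0263
cos(theta) = 23/(sqrt(229)*sqrt(362)) = 23/sqrt(82898) = 0.079883
theta = arccos(23/sqrt(82898)) = 85.4181 degrees

a·b = 23, theta = 85.4181 deg


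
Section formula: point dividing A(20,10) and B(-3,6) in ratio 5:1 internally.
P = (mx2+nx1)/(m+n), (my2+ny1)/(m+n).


Px = (5*(-3) + 1*20)/6 = 5/6 = 0.8333
Py = (5*6 + 1*10)/6 = 40/6 = 6.6667

P = (0.8333, 6.6667)


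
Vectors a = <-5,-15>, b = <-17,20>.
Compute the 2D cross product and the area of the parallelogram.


cross = -5*20 + 15*(-17) = -100 - 255 = -355
Parallelogram area = |-355| = 355

cross = -355, parallelogram area = 355


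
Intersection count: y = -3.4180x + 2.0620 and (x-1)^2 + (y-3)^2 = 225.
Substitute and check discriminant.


Substitute y = -3.4180x + 2.0620: (x-1)^2 + (-3.4180x+2.0620-3)^2 = 225
Expand to Ax^2 + Bx + C = 0, where b-k = -0.938
A = 1+m^2 = 12.682724
B = 2(m(b-k) - h) = 2(-3.4180*(-0.938) - 1) = 4.412168
C = h^2 + (b-k)^2 - r^2 = 1 + 0.879844 - 225 = -223.120156
disc = B^2-4AC = 19.4672 + 11319.0854 = 11338.5526
disc > 0

2 intersection points


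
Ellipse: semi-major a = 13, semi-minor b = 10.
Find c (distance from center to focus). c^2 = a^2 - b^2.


c^2 = 13^2 - 10^2 = 169 - 100 = 69
c = sqrt(69) = 8.3066

c = 8.3066


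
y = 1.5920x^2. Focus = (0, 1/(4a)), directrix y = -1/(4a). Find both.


a = 1.5920
1/(4a) = 0.1570
Focus = (0, 0.1570)
Directrix: y = -0.1570

Focus = (0, 0.1570), Directrix: y = -0.1570


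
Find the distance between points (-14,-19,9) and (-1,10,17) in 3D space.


dx=13, dy=29, dz=8
d = sqrt(169+841+64) = sqrt(1074) = 32.7719

32.7719


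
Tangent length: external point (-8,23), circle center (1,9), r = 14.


d = sqrt((-8-1)^2 + (23-9)^2) = sqrt(81+196) = 16.6433
L = sqrt(277.0000 - 196) = sqrt(81.0000) = 9.0000

9.0000


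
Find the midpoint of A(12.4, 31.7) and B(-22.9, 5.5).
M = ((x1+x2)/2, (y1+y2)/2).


Mx = (12.4 - 22.9)/2 = -10.5/2 = -5.2500
My = (31.7 + 5.5)/2 = 37.2/2 = 18.6000

(-5.2500, 18.6000)


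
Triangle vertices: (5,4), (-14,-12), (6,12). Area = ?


5*(-12-12) = -120
-14*(12-4) = -112
6*(4+ 12) = 96
sum = -136
Area = |-136|/2 = 68.0000

68.0000 sq units


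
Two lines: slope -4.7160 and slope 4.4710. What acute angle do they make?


m1-m2 = -9.187
1+m1*m2 = -20.085236
tan(theta) = |-9.187/(-20.085236)| = 0.457401
theta = arctan(|-9.187/(-20.085236)|) = 24.5794 degrees (acute angle)

24.5794 degrees


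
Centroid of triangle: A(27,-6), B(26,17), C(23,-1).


Gx = (27+26+23)/3 = 76/3 = 25.3333
Gy = (-6+17- 1)/3 = 10/3 = 3.3333

G = (25.3333, 3.3333)


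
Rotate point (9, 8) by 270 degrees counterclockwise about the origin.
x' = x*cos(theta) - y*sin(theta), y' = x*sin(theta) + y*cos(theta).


cos(270) = 0, sin(270) = -1
x' = 9*0 - 8*(-1) = 8
y' = 9*(-1) + 8*0 = -9

(8, -9)


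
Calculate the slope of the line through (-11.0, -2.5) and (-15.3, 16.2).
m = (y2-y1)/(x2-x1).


dy = 16.2 + 2.5 = 18.7
dx = -15.3 + 11.0 = -4.3
m = 18.7/(-4.3) = -4.3488

m = -4.3488


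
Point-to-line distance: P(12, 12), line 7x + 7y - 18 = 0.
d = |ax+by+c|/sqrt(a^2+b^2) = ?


|7*12 + 7*12 - 18| = |150| = 150
sqrt(49 + 49) = sqrt(98) = 9.8995
d = 150/sqrt(98) = 15.1523

15.1523


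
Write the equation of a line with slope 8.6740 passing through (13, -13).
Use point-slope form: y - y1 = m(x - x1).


y + 13 = 8.6740(x - 13)
y = 8.6740x - 13 - 8.6740*13
y = 8.6740x - 125.7620

y = 8.6740x - 125.7620


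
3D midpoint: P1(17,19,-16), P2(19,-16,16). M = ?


Mx = (17+19)/2 = 18.0000
My = (19- 16)/2 = 1.5000
Mz = (-16+16)/2 = 0

M = (18.0000, 1.5000, 0)


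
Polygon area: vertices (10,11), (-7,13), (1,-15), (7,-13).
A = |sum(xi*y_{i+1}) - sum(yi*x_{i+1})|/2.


sum(xi*y_{i+1}) = 10*13 - 7*(-15) + 1*(-13) + 7*11 = 299
sum(yi*x_{i+1}) = 11*(-7) + 13*1 - 15*7 - 13*10 = -299
Area = |299 + 299|/2 = 598/2 = 299.0000

299.0000 sq units


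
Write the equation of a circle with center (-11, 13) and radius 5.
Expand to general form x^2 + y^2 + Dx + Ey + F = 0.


(x+ 11)^2 + (y-13)^2 = 5^2
D = -2h = 22, E = -2k = -26
F = h^2+k^2-r^2 = 121+169-25 = 265

x^2 + y^2 + 22x - 26y + 265 = 0


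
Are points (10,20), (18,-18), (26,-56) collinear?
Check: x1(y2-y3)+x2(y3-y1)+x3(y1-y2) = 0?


10*(-18+ 56) + 18*(-56-20) + 26*(20+ 18)
= 380 - 1368 + 988 = 0

Yes, collinear (determinant = 0)


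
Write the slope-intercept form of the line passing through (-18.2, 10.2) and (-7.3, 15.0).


m = (4.8)/(10.9) = 0.4404
b = y1 - m*x1 = 10.2 - (4.8*(-18.2))/(10.9) = 10.2 + 8.0147 = 18.2147

y = 0.4404x + 18.2147


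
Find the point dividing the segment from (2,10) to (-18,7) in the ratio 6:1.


Px = (6*(-18) + 1*2)/7 = -106/7 = -15.1429
Py = (6*7 + 1*10)/7 = 52/7 = 7.4286

P = (-15.1429, 7.4286)


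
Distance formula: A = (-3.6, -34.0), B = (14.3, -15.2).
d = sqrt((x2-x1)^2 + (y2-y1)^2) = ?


dx = 14.3 + 3.6 = 17.9
dy = -15.2 + 34.0 = 18.8
d = sqrt(320.41 + 353.44) = sqrt(673.85) = 25.9586

25.9586


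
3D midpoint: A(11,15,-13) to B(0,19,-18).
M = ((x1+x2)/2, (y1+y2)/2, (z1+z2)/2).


Mx = (11+0)/2 = 5.5000
My = (15+19)/2 = 17.0000
Mz = (-13- 18)/2 = -15.5000

M = (5.5000, 17.0000, -15.5000)


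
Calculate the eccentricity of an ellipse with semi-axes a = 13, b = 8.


c = sqrt(169-64) = sqrt(105) = 10.2470
e = c/a = sqrt(105)/13 = 0.7882

e = 0.7882


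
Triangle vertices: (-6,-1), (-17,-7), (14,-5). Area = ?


-6*(-7+ 5) = 12
-17*(-5+ 1) = 68
14*(-1+ 7) = 84
sum = 164
Area = |164|/2 = 82.0000

82.0000 sq units


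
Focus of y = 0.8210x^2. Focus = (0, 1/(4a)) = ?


a = 0.8210
4a = 3.2840
focus = (0, 1/3.2840) = (0, 0.3045)

Focus = (0, 0.3045)


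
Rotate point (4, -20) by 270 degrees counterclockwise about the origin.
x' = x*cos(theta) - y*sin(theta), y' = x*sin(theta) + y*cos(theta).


cos(270) = 0, sin(270) = -1
x' = 4*0 + 20*(-1) = -20
y' = 4*(-1) - 20*0 = -4

(-20, -4)


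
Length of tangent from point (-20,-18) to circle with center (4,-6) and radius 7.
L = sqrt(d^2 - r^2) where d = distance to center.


d = sqrt((-20-4)^2 + (-18+ 6)^2) = sqrt(576+144) = 26.8328
L = sqrt(720.0000 - 49) = sqrt(671.0000) = 25.9037

25.9037


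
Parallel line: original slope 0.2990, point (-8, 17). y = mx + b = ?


Parallel lines have equal slopes.
m2 = 0.2990
b2 = 17 - 0.2990*(-8) = 19.3920

y = 0.2990x + 19.3920


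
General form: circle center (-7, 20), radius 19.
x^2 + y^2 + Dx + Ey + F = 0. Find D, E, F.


(x+ 7)^2 + (y-20)^2 = 19^2
D = -2h = 14, E = -2k = -40
F = h^2+k^2-r^2 = 49+400-361 = 88

D = 14, E = -40, F = 88


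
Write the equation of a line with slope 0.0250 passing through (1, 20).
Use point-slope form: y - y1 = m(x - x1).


y - 20 = 0.0250(x - 1)
y = 0.0250x + 20 - 0.0250*1
y = 0.0250x + 19.9750

y = 0.0250x + 19.9750


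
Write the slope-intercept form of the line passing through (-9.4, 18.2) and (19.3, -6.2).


m = (-24.4)/(28.7) = -0.8502
b = y1 - m*x1 = 18.2 - (-24.4*(-9.4))/(28.7) = 18.2 - 7.9916 = 10.2084

y = -0.8502x + 10.2084


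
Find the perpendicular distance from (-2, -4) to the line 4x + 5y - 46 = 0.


|4*(-2) + 5*(-4) - 46| = |-74| = 74
sqrt(16 + 25) = sqrt(41) = 6.4031
d = 74/sqrt(41) = 11.5569

11.5569


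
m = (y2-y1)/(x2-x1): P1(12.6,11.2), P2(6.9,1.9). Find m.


dy = 1.9 - 11.2 = -9.3
dx = 6.9 - 12.6 = -5.7
m = -9.3/(-5.7) = 1.6316

m = 1.6316


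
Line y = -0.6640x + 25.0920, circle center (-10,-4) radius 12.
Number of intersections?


Substitute y = -0.6640x + 25.0920: (x+ 10)^2 + (-0.6640x+25.0920+ 4)^2 = 144
Expand to Ax^2 + Bx + C = 0, where b-k = 29.092
A = 1+m^2 = 1.440896
B = 2(m(b-k) - h) = 2(-0.6640*29.092 + 10) = -18.634176
C = h^2 + (b-k)^2 - r^2 = 100 + 846.344464 - 144 = 802.344464
disc = B^2-4AC = 347.2325 - 4624.3797 = -4277.1472
disc < 0

0 intersection points


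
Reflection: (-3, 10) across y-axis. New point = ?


Reflection rule for y-axis: (-x, y)
(-3, 10) -> (3, 10)

(3, 10)


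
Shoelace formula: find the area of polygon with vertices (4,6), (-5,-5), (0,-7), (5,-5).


sum(xi*y_{i+1}) = 4*(-5) - 5*(-7) + 0*(-5) + 5*6 = 45
sum(yi*x_{i+1}) = 6*(-5) - 5*0 - 7*5 - 5*4 = -85
Area = |45 + 85|/2 = 130/2 = 65.0000

65.0000 sq units


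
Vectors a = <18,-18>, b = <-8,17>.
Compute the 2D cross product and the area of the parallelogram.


cross = 18*17 + 18*(-8) = 306 - 144 = 162
Parallelogram area = |162| = 162

cross = 162, parallelogram area = 162


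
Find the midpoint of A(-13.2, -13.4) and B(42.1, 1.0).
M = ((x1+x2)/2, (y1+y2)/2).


Mx = (-13.2 + 42.1)/2 = 28.9/2 = 14.4500
My = (-13.4 + 1.0)/2 = -12.4/2 = -6.2000

(14.4500, -6.2000)


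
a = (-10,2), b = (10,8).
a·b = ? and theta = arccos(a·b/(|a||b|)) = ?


a·b = -10*10 + 2*8 = -100 + 16 = -84
|a| = sqrt(100+4) = 10.1980
|b| = sqrt(100+64) = 12.8062
cos(theta) = -84/(sqrt(104)*sqrt(164)) = -84/sqrt(17056) = -0.643192
theta = arccos(-84/sqrt(17056)) = 130.0303 degrees

a·b = -84, theta = 130.0303 deg


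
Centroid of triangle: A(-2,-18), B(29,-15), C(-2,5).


Gx = (-2+29- 2)/3 = 25/3 = 8.3333
Gy = (-18- 15+5)/3 = -28/3 = -9.3333

G = (8.3333, -9.3333)


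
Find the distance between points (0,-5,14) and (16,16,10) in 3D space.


dx=16, dy=21, dz=-4
d = sqrt(256+441+16) = sqrt(713) = 26.7021

26.7021


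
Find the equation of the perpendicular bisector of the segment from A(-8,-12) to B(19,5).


Midpoint = (5.5, -3.5)
Slope of AB = dy/dx = 17/27 = 0.6296
Perp slope = -dx/dy = -27/17 = -1.5882
b = My - (perp slope)*Mx = -3.5 + (27*5.5)/17 = -3.5 + 8.7353 = 5.2353

y = -1.5882x + 5.2353


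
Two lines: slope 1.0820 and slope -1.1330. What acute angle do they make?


m1-m2 = 2.215
1+m1*m2 = -0.225906
tan(theta) = |2.215/(-0.225906)| = 9.804963
theta = arctan(|2.215/(-0.225906)|) = 84.1766 degrees (acute angle)

84.1766 degrees


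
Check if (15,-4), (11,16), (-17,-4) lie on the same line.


15*(16+ 4) + 11*(-4+ 4) - 17*(-4-16)
= 300 + 0 + 340 = 640

No, not collinear (determinant = 640)


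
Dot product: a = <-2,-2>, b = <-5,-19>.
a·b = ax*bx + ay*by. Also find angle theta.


a·b = -2*(-5) - 2*(-19) = 10 + 38 = 48
|a| = sqrt(4+4) = 2.8284
|b| = sqrt(25+361) = 19.6469
cos(theta) = 48/(sqrt(8)*sqrt(386)) = 48/sqrt(3088) = 0.863779
theta = arccos(48/sqrt(3088)) = 30.2564 degrees

a·b = 48, theta = 30.2564 deg


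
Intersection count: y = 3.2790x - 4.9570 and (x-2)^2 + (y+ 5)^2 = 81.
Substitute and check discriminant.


Substitute y = 3.2790x - 4.9570: (x-2)^2 + (3.2790x- 4.9570+ 5)^2 = 81
Expand to Ax^2 + Bx + C = 0, where b-k = 0.043
A = 1+m^2 = 11.751841
B = 2(m(b-k) - h) = 2(3.2790*0.043 - 2) = -3.718006
C = h^2 + (b-k)^2 - r^2 = 4 + 0.001849 - 81 = -76.998151
disc = B^2-4AC = 13.8236 + 3619.4801 = 3633.3037
disc > 0

2 intersection points


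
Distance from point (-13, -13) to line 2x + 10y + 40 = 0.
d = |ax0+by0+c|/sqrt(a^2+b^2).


|2*(-13) + 10*(-13) + 40| = |-116| = 116
sqrt(4 + 100) = sqrt(104) = 10.1980
d = 116/sqrt(104) = 11.3747

11.3747


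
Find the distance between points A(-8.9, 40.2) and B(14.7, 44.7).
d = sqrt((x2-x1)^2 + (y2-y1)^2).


dx = 14.7 + 8.9 = 23.6
dy = 44.7 - 40.2 = 4.5
d = sqrt(556.96 + 20.25) = sqrt(577.21) = 24.0252

24.0252


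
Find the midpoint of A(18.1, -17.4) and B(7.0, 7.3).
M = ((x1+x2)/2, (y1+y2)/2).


Mx = (18.1 + 7.0)/2 = 25.1/2 = 12.5500
My = (-17.4 + 7.3)/2 = -10.1/2 = -5.0500

(12.5500, -5.0500)


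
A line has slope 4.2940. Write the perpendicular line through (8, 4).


Perpendicular slope = -1/m1 = -1/4.2940 = -0.2329
b2 = y0 - m2*x0 = 4 + 8/4.2940 = 4 + 1.8631 = 5.8631

y = -0.2329x + 5.8631


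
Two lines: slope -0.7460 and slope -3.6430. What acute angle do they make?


m1-m2 = 2.897
1+m1*m2 = 3.717678
tan(theta) = |2.897/3.717678| = 0.779250
theta = arctan(|2.897/3.717678|) = 37.9275 degrees (acute angle)

37.9275 degrees


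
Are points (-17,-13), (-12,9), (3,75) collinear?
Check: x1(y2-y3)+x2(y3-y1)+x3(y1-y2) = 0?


-17*(9-75) - 12*(75+ 13) + 3*(-13-9)
= 1122 - 1056 - 66 = 0

Yes, collinear (determinant = 0)


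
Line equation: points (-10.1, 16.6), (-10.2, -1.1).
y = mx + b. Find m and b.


m = (-17.7)/(-0.1) = 177.0000
b = y1 - m*x1 = 16.6 - (-17.7*(-10.1))/(-0.1) = 16.6 + 1787.7000 = 1804.3000

y = 177.0000x + 1804.3000


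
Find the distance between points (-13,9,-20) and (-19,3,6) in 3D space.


dx=-6, dy=-6, dz=26
d = sqrt(36+36+676) = sqrt(748) = 27.3496

27.3496


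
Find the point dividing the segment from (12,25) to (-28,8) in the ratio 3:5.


Px = (3*(-28) + 5*12)/8 = -24/8 = -3.0000
Py = (3*8 + 5*25)/8 = 149/8 = 18.6250

P = (-3.0000, 18.6250)


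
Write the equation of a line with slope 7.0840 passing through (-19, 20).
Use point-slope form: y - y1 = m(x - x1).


y - 20 = 7.0840(x + 19)
y = 7.0840x + 20 - 7.0840*(-19)
y = 7.0840x + 154.5960

y = 7.0840x + 154.5960


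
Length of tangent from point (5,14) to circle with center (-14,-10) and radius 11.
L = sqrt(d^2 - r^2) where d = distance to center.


d = sqrt((5+ 14)^2 + (14+ 10)^2) = sqrt(361+576) = 30.6105
L = sqrt(937.0000 - 121) = sqrt(816.0000) = 28.5657

28.5657


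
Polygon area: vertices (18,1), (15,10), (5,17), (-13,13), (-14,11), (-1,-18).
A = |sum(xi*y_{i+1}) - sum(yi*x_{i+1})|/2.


sum(xi*y_{i+1}) = 18*10 + 15*17 + 5*13 - 13*11 - 14*(-18) - 1*1 = 608
sum(yi*x_{i+1}) = 1*15 + 10*5 + 17*(-13) + 13*(-14) + 11*(-1) - 18*18 = -673
Area = |608 + 673|/2 = 1281/2 = 640.5000

640.5000 sq units


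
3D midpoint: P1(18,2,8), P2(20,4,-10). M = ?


Mx = (18+20)/2 = 19.0000
My = (2+4)/2 = 3.0000
Mz = (8- 10)/2 = -1.0000

M = (19.0000, 3.0000, -1.0000)


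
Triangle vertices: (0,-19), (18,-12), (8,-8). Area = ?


0*(-12+ 8) = 0
18*(-8+ 19) = 198
8*(-19+ 12) = -56
sum = 142
Area = |142|/2 = 71.0000

71.0000 sq units


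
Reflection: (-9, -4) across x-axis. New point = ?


Reflection rule for x-axis: (x, -y)
(-9, -4) -> (-9, 4)

(-9, 4)


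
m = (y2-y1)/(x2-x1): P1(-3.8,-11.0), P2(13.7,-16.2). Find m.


dy = -16.2 + 11.0 = -5.2
dx = 13.7 + 3.8 = 17.5
m = -5.2/17.5 = -0.2971

m = -0.2971


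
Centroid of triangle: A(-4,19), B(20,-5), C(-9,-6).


Gx = (-4+20- 9)/3 = 7/3 = 2.3333
Gy = (19- 5- 6)/3 = 8/3 = 2.6667

G = (2.3333, 2.6667)


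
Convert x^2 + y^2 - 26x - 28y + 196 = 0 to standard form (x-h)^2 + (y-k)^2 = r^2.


h = -D/2 = 26/2 = 13
k = -E/2 = 28/2 = 14
r^2 = h^2 + k^2 - F = 169 + 196 - 196 = 169
r = 13

Center (13, 14), radius = 13


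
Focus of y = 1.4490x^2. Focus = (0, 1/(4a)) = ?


a = 1.4490
4a = 5.7960
focus = (0, 1/5.7960) = (0, 0.1725)

Focus = (0, 0.1725)


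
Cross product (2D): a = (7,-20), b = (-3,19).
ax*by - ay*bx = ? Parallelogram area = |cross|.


cross = 7*19 + 20*(-3) = 133 - 60 = 73
Parallelogram area = |73| = 73

cross = 73, parallelogram area = 73


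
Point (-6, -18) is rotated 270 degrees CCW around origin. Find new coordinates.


cos(270) = 0, sin(270) = -1
x' = -6*0 + 18*(-1) = -18
y' = -6*(-1) - 18*0 = 6

(-18, 6)


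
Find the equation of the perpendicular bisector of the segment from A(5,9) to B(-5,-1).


Midpoint = (0, 4)
Slope of AB = dy/dx = -10/(-10) = 1.0000
Perp slope = -dx/dy = -10/10 = -1.0000
b = My - (perp slope)*Mx = 4 + (-10*0)/(-10) = 4 + 0 = 4.0000

y = -1.0000x + 4.0000


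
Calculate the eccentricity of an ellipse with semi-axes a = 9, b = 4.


c = sqrt(81-16) = sqrt(65) = 8.0623
e = c/a = sqrt(65)/9 = 0.8958

e = 0.8958


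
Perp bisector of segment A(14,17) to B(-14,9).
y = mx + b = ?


Midpoint = (0, 13)
Slope of AB = dy/dx = -8/(-28) = 0.2857
Perp slope = -dx/dy = -28/8 = -3.5000
b = My - (perp slope)*Mx = 13 + (-28*0)/(-8) = 13 + 0 = 13.0000

y = -3.5000x + 13.0000


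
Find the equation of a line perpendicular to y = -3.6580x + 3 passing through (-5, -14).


Perpendicular slope = -1/m1 = -1/(-3.6580) = 0.2734
b2 = y0 - m2*x0 = -14 - 5/(-3.6580) = -14 + 1.3669 = -12.6331

y = 0.2734x - 12.6331


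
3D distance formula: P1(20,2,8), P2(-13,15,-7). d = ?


dx=-33, dy=13, dz=-15
d = sqrt(1089+169+225) = sqrt(1483) = 38.5097

38.5097


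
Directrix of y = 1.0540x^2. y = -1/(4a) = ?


a = 1.0540
1/(4a) = 0.2372
directrix: y = -0.2372 = -0.2372

y = -0.2372


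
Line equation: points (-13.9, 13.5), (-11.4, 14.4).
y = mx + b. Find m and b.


m = (0.9)/(2.5) = 0.3600
b = y1 - m*x1 = 13.5 - (0.9*(-13.9))/(2.5) = 13.5 + 5.0040 = 18.5040

y = 0.3600x + 18.5040


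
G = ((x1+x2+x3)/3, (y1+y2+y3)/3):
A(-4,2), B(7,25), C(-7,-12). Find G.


Gx = (-4+7- 7)/3 = -4/3 = -1.3333
Gy = (2+25- 12)/3 = 15/3 = 5.0000

G = (-1.3333, 5.0000)


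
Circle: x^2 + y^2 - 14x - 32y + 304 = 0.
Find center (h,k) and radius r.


h = -D/2 = 14/2 = 7
k = -E/2 = 32/2 = 16
r^2 = h^2 + k^2 - F = 49 + 256 - 304 = 1
r = 1

Center (7, 16), radius = 1


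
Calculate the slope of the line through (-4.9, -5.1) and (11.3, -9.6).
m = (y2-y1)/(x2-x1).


dy = -9.6 + 5.1 = -4.5
dx = 11.3 + 4.9 = 16.2
m = -4.5/16.2 = -0.2778

m = -0.2778


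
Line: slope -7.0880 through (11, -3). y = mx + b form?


y + 3 = -7.0880(x - 11)
y = -7.0880x - 3 + 7.0880*11
y = -7.0880x + 74.9680

y = -7.0880x + 74.9680


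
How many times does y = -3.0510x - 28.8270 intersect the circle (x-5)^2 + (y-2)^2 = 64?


Substitute y = -3.0510x - 28.8270: (x-5)^2 + (-3.0510x- 28.8270-2)^2 = 64
Expand to Ax^2 + Bx + C = 0, where b-k = -30.827
A = 1+m^2 = 10.308601
B = 2(m(b-k) - h) = 2(-3.0510*(-30.827) - 5) = 178.106354
C = h^2 + (b-k)^2 - r^2 = 25 + 950.303929 - 64 = 911.303929
disc = B^2-4AC = 31721.8733 - 37577.0744 = -5855.2011
disc < 0

0 intersection points


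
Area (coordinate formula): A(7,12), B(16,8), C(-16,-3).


7*(8+ 3) = 77
16*(-3-12) = -240
-16*(12-8) = -64
sum = -227
Area = |-227|/2 = 113.5000

113.5000 sq units


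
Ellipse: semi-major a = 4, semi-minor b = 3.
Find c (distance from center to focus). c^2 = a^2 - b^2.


c^2 = 4^2 - 3^2 = 16 - 9 = 7
c = sqrt(7) = 2.6458

c = 2.6458


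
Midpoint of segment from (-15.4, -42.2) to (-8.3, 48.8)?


Mx = (-15.4 - 8.3)/2 = -23.7/2 = -11.8500
My = (-42.2 + 48.8)/2 = 6.6/2 = 3.3000

(-11.8500, 3.3000)


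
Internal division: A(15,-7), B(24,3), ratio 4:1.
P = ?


Px = (4*24 + 1*15)/5 = 111/5 = 22.2000
Py = (4*3 + 1*(-7))/5 = 5/5 = 1.0000

P = (22.2000, 1.0000)


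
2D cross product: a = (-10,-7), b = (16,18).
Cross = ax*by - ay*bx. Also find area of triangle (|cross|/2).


cross = -10*18 + 7*16 = -180 + 112 = -68
Triangle area = |-68|/2 = 68/2 = 34.0000

cross = -68, triangle area = 34.0000


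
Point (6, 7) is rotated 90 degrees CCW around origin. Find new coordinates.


cos(90) = 0, sin(90) = 1
x' = 6*0 - 7*1 = -7
y' = 6*1 + 7*0 = 6

(-7, 6)


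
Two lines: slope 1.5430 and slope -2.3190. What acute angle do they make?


m1-m2 = 3.862
1+m1*m2 = -2.578217
tan(theta) = |3.862/(-2.578217)| = 1.497934
theta = arctan(|3.862/(-2.578217)|) = 56.2735 degrees (acute angle)

56.2735 degrees


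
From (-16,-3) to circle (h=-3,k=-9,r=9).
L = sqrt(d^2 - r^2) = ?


d = sqrt((-16+ 3)^2 + (-3+ 9)^2) = sqrt(169+36) = 14.3178
L = sqrt(205.0000 - 81) = sqrt(124.0000) = 11.1355

11.1355


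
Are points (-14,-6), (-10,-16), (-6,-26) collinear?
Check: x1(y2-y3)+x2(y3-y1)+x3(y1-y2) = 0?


-14*(-16+ 26) - 10*(-26+ 6) - 6*(-6+ 16)
= -140 + 200 - 60 = 0

Yes, collinear (determinant = 0)


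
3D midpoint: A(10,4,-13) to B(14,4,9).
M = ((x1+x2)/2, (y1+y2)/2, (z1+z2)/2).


Mx = (10+14)/2 = 12.0000
My = (4+4)/2 = 4.0000
Mz = (-13+9)/2 = -2.0000

M = (12.0000, 4.0000, -2.0000)


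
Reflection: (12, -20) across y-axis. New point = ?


Reflection rule for y-axis: (-x, y)
(12, -20) -> (-12, -20)

(-12, -20)


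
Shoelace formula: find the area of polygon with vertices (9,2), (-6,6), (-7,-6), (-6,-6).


sum(xi*y_{i+1}) = 9*6 - 6*(-6) - 7*(-6) - 6*2 = 120
sum(yi*x_{i+1}) = 2*(-6) + 6*(-7) - 6*(-6) - 6*9 = -72
Area = |120 + 72|/2 = 192/2 = 96.0000

96.0000 sq units


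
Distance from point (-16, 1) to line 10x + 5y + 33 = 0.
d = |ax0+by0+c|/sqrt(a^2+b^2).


|10*(-16) + 5*1 + 33| = |-122| = 122
sqrt(100 + 25) = sqrt(125) = 11.1803
d = 122/sqrt(125) = 10.9120

10.9120


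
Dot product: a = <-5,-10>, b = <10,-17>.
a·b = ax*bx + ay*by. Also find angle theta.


a·b = -5*10 - 10*(-17) = -50 + 170 = 120
|a| = sqrt(25+100) = 11.1803
|b| = sqrt(100+289) = 19.7231
cos(theta) = 120/(sqrt(125)*sqrt(389)) = 120/sqrt(48625) = 0.544191
theta = arccos(120/sqrt(48625)) = 57.0306 degrees

a·b = 120, theta = 57.0306 deg


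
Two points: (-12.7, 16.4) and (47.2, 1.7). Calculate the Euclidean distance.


dx = 47.2 + 12.7 = 59.9
dy = 1.7 - 16.4 = -14.7
d = sqrt(3588.01 + 216.09) = sqrt(3804.1) = 61.6774

61.6774


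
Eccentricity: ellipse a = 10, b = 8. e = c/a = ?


c = sqrt(100-64) = sqrt(36) = 6.0000
e = c/a = 6/10 = 0.6000

e = 0.6000


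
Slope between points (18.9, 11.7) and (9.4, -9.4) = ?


dy = -9.4 - 11.7 = -21.1
dx = 9.4 - 18.9 = -9.5
m = -21.1/(-9.5) = 2.2211

m = 2.2211


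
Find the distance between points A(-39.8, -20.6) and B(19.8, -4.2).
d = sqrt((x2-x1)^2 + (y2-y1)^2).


dx = 19.8 + 39.8 = 59.6
dy = -4.2 + 20.6 = 16.4
d = sqrt(3552.16 + 268.96) = sqrt(3821.12) = 61.8152

61.8152


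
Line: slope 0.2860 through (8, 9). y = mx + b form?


y - 9 = 0.2860(x - 8)
y = 0.2860x + 9 - 0.2860*8
y = 0.2860x + 6.7120

y = 0.2860x + 6.7120


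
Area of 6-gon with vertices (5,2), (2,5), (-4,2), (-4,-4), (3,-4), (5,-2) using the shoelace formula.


sum(xi*y_{i+1}) = 5*5 + 2*2 - 4*(-4) - 4*(-4) + 3*(-2) + 5*2 = 65
sum(yi*x_{i+1}) = 2*2 + 5*(-4) + 2*(-4) - 4*3 - 4*5 - 2*5 = -66
Area = |65 + 66|/2 = 131/2 = 65.5000

65.5000 sq units


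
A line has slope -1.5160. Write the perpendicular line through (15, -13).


Perpendicular slope = -1/m1 = -1/(-1.5160) = 0.6596
b2 = y0 - m2*x0 = -13 + 15/(-1.5160) = -13 - 9.8945 = -22.8945

y = 0.6596x - 22.8945


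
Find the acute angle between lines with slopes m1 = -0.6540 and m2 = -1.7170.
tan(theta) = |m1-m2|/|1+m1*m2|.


m1-m2 = 1.063
1+m1*m2 = 2.122918
tan(theta) = |1.063/2.122918| = 0.500726
theta = arctan(|1.063/2.122918|) = 26.5983 degrees (acute angle)

26.5983 degrees


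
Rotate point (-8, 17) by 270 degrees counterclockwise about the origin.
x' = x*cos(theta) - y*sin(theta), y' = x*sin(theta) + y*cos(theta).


cos(270) = 0, sin(270) = -1
x' = -8*0 - 17*(-1) = 17
y' = -8*(-1) + 17*0 = 8

(17, 8)


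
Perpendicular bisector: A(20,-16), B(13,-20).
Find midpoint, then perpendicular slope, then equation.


Midpoint = (16.5, -18)
Slope of AB = dy/dx = -4/(-7) = 0.5714
Perp slope = -dx/dy = -7/4 = -1.7500
b = My - (perp slope)*Mx = -18 + (-7*16.5)/(-4) = -18 + 28.8750 = 10.8750

y = -1.7500x + 10.8750


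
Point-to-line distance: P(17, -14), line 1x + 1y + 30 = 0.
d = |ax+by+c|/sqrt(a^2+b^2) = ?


|1*17 + 1*(-14) + 30| = |33| = 33
sqrt(1 + 1) = sqrt(2) = 1.4142
d = 33/sqrt(2) = 23.3345

23.3345


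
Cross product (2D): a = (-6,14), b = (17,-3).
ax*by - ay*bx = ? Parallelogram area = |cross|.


cross = -6*(-3) - 14*17 = 18 - 238 = -220
Parallelogram area = |-220| = 220

cross = -220, parallelogram area = 220


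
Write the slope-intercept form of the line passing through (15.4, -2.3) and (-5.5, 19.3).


m = (21.6)/(-20.9) = -1.0335
b = y1 - m*x1 = -2.3 - (21.6*15.4)/(-20.9) = -2.3 + 15.9158 = 13.6158

y = -1.0335x + 13.6158


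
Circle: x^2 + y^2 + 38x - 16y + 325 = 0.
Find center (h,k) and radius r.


h = -D/2 = -38/2 = -19
k = -E/2 = 16/2 = 8
r^2 = h^2 + k^2 - F = 361 + 64 - 325 = 100
r = 10

Center (-19, 8), radius = 10


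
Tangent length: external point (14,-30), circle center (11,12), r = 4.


d = sqrt((14-11)^2 + (-30-12)^2) = sqrt(9+1764) = 42.1070
L = sqrt(1773.0000 - 16) = sqrt(1757.0000) = 41.9166

41.9166


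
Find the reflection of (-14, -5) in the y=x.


Reflection rule for y=x: (y, x)
(-14, -5) -> (-5, -14)

(-5, -14)


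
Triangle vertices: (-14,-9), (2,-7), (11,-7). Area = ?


-14*(-7+ 7) = 0
2*(-7+ 9) = 4
11*(-9+ 7) = -22
sum = -18
Area = |-18|/2 = 9.0000

9.0000 sq units


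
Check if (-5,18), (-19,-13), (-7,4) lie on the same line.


-5*(-13-4) - 19*(4-18) - 7*(18+ 13)
= 85 + 266 - 217 = 134

No, not collinear (determinant = 134)


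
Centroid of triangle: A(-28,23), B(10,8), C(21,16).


Gx = (-28+10+21)/3 = 3/3 = 1.0000
Gy = (23+8+16)/3 = 47/3 = 15.6667

G = (1.0000, 15.6667)


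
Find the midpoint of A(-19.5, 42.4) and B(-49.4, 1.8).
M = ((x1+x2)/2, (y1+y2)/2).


Mx = (-19.5 - 49.4)/2 = -68.9/2 = -34.4500
My = (42.4 + 1.8)/2 = 44.2/2 = 22.1000

(-34.4500, 22.1000)


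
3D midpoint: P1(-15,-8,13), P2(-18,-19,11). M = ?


Mx = (-15- 18)/2 = -16.5000
My = (-8- 19)/2 = -13.5000
Mz = (13+11)/2 = 12.0000

M = (-16.5000, -13.5000, 12.0000)


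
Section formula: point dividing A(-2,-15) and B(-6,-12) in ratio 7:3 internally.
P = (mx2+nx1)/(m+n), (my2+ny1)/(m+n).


Px = (7*(-6) + 3*(-2))/10 = -48/10 = -4.8000
Py = (7*(-12) + 3*(-15))/10 = -129/10 = -12.9000

P = (-4.8000, -12.9000)


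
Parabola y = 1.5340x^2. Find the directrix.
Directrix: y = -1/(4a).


a = 1.5340
1/(4a) = 0.1630
directrix: y = -0.1630 = -0.1630

y = -0.1630


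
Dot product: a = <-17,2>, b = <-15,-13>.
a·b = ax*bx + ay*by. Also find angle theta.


a·b = -17*(-15) + 2*(-13) = 255 - 26 = 229
|a| = sqrt(289+4) = 17.1172
|b| = sqrt(225+169) = 19.8494
cos(theta) = 229/(sqrt(293)*sqrt(394)) = 229/sqrt(115442) = 0.673990
theta = arccos(229/sqrt(115442)) = 47.6242 degrees

a·b = 229, theta = 47.6242 deg


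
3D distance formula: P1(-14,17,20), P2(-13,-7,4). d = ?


dx=1, dy=-24, dz=-16
d = sqrt(1+576+256) = sqrt(833) = 28.8617

28.8617


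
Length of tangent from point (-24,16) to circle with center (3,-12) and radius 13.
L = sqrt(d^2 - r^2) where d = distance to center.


d = sqrt((-24-3)^2 + (16+ 12)^2) = sqrt(729+784) = 38.8973
L = sqrt(1513.0000 - 169) = sqrt(1344.0000) = 36.6606

36.6606


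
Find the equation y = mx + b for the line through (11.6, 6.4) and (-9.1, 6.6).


m = (0.2)/(-20.7) = -0.0097
b = y1 - m*x1 = 6.4 - (0.2*11.6)/(-20.7) = 6.4 + 0.1121 = 6.5121

y = -0.0097x + 6.5121


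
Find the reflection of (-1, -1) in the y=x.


Reflection rule for y=x: (y, x)
(-1, -1) -> (-1, -1)

(-1, -1)


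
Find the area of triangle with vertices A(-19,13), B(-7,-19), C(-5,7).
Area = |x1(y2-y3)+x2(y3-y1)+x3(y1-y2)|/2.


-19*(-19-7) = 494
-7*(7-13) = 42
-5*(13+ 19) = -160
sum = 376
Area = |376|/2 = 188.0000

188.0000 sq units


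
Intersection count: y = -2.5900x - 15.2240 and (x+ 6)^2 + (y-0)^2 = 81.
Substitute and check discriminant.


Substitute y = -2.5900x - 15.2240: (x+ 6)^2 + (-2.5900x- 15.2240-0)^2 = 81
Expand to Ax^2 + Bx + C = 0, where b-k = -15.224
A = 1+m^2 = 7.7081
B = 2(m(b-k) - h) = 2(-2.5900*(-15.224) + 6) = 90.86032
C = h^2 + (b-k)^2 - r^2 = 36 + 231.770176 - 81 = 186.770176
disc = B^2-4AC = 8255.5978 - 5758.5728 = 2497.0250
disc > 0

2 intersection points


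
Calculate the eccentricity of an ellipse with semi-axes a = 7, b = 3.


c = sqrt(49-9) = sqrt(40) = 6.3246
e = c/a = sqrt(40)/7 = 0.9035

e = 0.9035


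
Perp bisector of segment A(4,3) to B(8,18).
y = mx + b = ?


Midpoint = (6, 10.5)
Slope of AB = dy/dx = 15/4 = 3.7500
Perp slope = -dx/dy = -4/15 = -0.2667
b = My - (perp slope)*Mx = 10.5 + (4*6)/15 = 10.5 + 1.6000 = 12.1000

y = -0.2667x + 12.1000


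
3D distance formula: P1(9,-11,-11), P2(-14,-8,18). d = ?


dx=-23, dy=3, dz=29
d = sqrt(529+9+841) = sqrt(1379) = 37.1349

37.1349


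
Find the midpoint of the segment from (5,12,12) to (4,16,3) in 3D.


Mx = (5+4)/2 = 4.5000
My = (12+16)/2 = 14.0000
Mz = (12+3)/2 = 7.5000

M = (4.5000, 14.0000, 7.5000)


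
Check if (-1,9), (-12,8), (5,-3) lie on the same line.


-1*(8+ 3) - 12*(-3-9) + 5*(9-8)
= -11 + 144 + 5 = 138

No, not collinear (determinant = 138)


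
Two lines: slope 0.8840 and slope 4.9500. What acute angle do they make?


m1-m2 = -4.066
1+m1*m2 = 5.3758
tan(theta) = |-4.066/5.3758| = 0.756353
theta = arctan(|-4.066/5.3758|) = 37.1021 degrees (acute angle)

37.1021 degrees


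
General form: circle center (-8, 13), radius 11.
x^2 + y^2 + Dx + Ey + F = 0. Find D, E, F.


(x+ 8)^2 + (y-13)^2 = 11^2
D = -2h = 16, E = -2k = -26
F = h^2+k^2-r^2 = 64+169-121 = 112

D = 16, E = -26, F = 112


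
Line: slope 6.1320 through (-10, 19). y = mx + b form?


y - 19 = 6.1320(x + 10)
y = 6.1320x + 19 - 6.1320*(-10)
y = 6.1320x + 80.3200

y = 6.1320x + 80.3200


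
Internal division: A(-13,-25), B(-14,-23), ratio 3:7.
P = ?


Px = (3*(-14) + 7*(-13))/10 = -133/10 = -13.3000
Py = (3*(-23) + 7*(-25))/10 = -244/10 = -24.4000

P = (-13.3000, -24.4000)


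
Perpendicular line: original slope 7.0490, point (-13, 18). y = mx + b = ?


Perpendicular slope = -1/m1 = -1/7.0490 = -0.1419
b2 = y0 - m2*x0 = 18 - 13/7.0490 = 18 - 1.8442 = 16.1558

y = -0.1419x + 16.1558


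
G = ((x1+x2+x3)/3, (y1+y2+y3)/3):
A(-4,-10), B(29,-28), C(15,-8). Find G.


Gx = (-4+29+15)/3 = 40/3 = 13.3333
Gy = (-10- 28- 8)/3 = -46/3 = -15.3333

G = (13.3333, -15.3333)
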